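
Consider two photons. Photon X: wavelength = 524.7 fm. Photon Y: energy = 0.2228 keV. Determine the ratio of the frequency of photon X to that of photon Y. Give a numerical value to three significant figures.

f_X = 5.714 × 10^20 Hz (from wavelength = 524.7 fm, via f = c/λ).
f_Y = 5.387 × 10^16 Hz (from energy = 0.2228 keV, via f = E/h).
Ratio = 5.714 × 10^20 / 5.387 × 10^16 = 1.06 × 10^4.

1.06 × 10^4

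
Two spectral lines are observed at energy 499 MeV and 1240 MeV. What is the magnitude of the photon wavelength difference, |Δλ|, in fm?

1.48 fm

Using λ = hc/E: λ₁ = 2.485e-15 m, λ₂ = 9.999e-16 m.
|Δλ| = |2.485e-15 − 9.999e-16| = 1.48e-15 m = 1.48 fm.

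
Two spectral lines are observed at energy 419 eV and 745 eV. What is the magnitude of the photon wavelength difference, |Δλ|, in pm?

Using λ = hc/E: λ₁ = 2.959 × 10^-9 m, λ₂ = 1.664 × 10^-9 m.
|Δλ| = |2.959 × 10^-9 − 1.664 × 10^-9| = 1.29 × 10^-9 m = 1290 pm.

1290 pm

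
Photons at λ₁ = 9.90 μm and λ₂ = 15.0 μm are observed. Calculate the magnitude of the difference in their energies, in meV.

42.6 meV

Using E = hc/λ: E₁ = 2.007 × 10^-20 J, E₂ = 1.324 × 10^-20 J.
|ΔE| = |2.007 × 10^-20 − 1.324 × 10^-20| = 6.82 × 10^-21 J = 42.6 meV.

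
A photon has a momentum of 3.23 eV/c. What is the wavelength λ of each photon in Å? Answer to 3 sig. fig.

Convert to SI: p = 3.23 eV/c = 1.7262·10^-27 kg·m/s.
Apply λ = h/p: λ = 3.839·10^-7 m.
Converting to Å: λ = 3839 Å ≈ 3840 Å.

3840 Å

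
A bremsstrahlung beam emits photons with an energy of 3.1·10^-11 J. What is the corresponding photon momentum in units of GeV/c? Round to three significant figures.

0.193 GeV/c

Take c = 2.99792458·10^8 m/s, 1 eV = 1.602176634·10^-19 J.
Apply p = E/c: p = 1.034·10^-19 kg·m/s.
Converting to GeV/c: p = 0.1935 GeV/c ≈ 0.193 GeV/c.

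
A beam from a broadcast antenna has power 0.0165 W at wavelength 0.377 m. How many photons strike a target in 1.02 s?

Total energy: E_total = P·t = 0.0165 × 1.02 = 0.01683 J.
Per-photon energy: E = 5.269 × 10^-25 J.
N = E_total / E_photon = 3.19 × 10^22.

3.19 × 10^22 photons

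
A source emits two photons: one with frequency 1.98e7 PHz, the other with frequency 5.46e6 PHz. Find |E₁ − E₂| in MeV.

Using E = hf: E₁ = 1.312e-11 J, E₂ = 3.618e-12 J.
|ΔE| = |1.312e-11 − 3.618e-12| = 9.50e-12 J = 59.3 MeV.

59.3 MeV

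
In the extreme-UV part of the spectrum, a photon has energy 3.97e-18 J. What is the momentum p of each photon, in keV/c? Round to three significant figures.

Take c = 2.99792458e8 m/s, 1 eV = 1.602176634e-19 J.
Since p = E/c for a photon, p = 1.324e-26 kg·m/s.
Converting to keV/c: p = 0.02478 keV/c ≈ 0.0248 keV/c.

0.0248 keV/c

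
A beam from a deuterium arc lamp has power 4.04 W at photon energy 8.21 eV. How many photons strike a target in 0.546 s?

Total energy: E_total = P·t = 4.04 × 0.546 = 2.206 J.
Per-photon energy: E = 1.315·10^-18 J.
N = E_total / E_photon = 1.68·10^18.

1.68·10^18 photons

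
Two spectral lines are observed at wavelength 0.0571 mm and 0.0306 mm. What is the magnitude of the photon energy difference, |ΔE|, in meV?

Using E = hc/λ: E₁ = 3.479 × 10^-21 J, E₂ = 6.492 × 10^-21 J.
|ΔE| = |3.479 × 10^-21 − 6.492 × 10^-21| = 3.01 × 10^-21 J = 18.8 meV.

18.8 meV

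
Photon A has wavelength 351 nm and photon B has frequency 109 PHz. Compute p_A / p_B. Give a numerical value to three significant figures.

7.84 × 10^-3

p_A = 1.888 × 10^-27 kg·m/s (from wavelength = 351 nm, via p = h/λ).
p_B = 2.409 × 10^-25 kg·m/s (from frequency = 109 PHz, via p = hf/c).
Ratio = 1.888 × 10^-27 / 2.409 × 10^-25 = 7.84 × 10^-3.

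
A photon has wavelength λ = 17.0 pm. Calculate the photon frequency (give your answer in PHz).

First convert: λ = 17.0 pm = 1.70e-11 m.
The photon relation is f = c/λ, giving f = 1.763e19 Hz.
Converting to PHz: f = 17630 PHz ≈ 1.76e4 PHz.

1.76e4 PHz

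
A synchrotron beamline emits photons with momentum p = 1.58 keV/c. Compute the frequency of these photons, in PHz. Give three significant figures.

Use h = 6.62607015 × 10^-34 J·s, c = 2.99792458 × 10^8 m/s, 1 eV = 1.602176634 × 10^-19 J.
First convert: p = 1.58 keV/c = 8.4440 × 10^-25 kg·m/s.
Since f = pc/h for a photon, f = 3.820 × 10^17 Hz.
Converting to PHz: f = 382.0 PHz ≈ 382 PHz.

382 PHz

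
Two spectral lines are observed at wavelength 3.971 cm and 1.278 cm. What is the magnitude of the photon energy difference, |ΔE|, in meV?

Using E = hc/λ: E₁ = 5.0024 × 10^-24 J, E₂ = 1.5543 × 10^-23 J.
|ΔE| = |5.0024 × 10^-24 − 1.5543 × 10^-23| = 1.05 × 10^-23 J = 0.0658 meV.

0.0658 meV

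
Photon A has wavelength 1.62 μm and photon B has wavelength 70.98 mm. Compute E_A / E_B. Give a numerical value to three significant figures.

E_A = 1.226 × 10^-19 J (from wavelength = 1.62 μm, via E = hc/λ).
E_B = 2.799 × 10^-24 J (from wavelength = 70.98 mm, via E = hc/λ).
Ratio = 1.226 × 10^-19 / 2.799 × 10^-24 = 4.38 × 10^4.

4.38 × 10^4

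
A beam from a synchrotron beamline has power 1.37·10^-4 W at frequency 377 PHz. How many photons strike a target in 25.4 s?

Total energy: E_total = P·t = 1.37·10^-4 × 25.4 = 0.003480 J.
Per-photon energy: E = 2.498·10^-16 J.
N = E_total / E_photon = 1.39·10^13.

1.39·10^13 photons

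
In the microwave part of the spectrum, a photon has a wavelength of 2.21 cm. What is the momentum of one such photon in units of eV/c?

Use h = 6.62607015·10^-34 J·s, c = 2.99792458·10^8 m/s, 1 eV = 1.602176634·10^-19 J.
Convert to SI: λ = 2.21 cm = 0.0221 m.
The photon relation is p = h/λ, giving p = 2.998·10^-32 kg·m/s.
Converting to eV/c: p = 5.610·10^-5 eV/c ≈ 5.61·10^-5 eV/c.

5.61·10^-5 eV/c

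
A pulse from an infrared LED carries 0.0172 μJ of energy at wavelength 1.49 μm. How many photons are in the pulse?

Per-photon energy: E = 1.333e-19 J (from wavelength = 1.49 μm).
N = E_total / E_photon = 1.72e-8 J / 1.333e-19 J = 1.29e11.

1.29e11 photons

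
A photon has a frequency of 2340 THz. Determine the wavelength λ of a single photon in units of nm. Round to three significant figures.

In SI units: f = 2340 THz = 2.340e15 Hz.
Since λ = c/f for a photon, λ = 1.281e-7 m.
Converting to nm: λ = 128.1 nm ≈ 128 nm.

128 nm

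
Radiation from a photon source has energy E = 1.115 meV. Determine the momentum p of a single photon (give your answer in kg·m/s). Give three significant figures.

Use c = 2.99792458 × 10^8 m/s, 1 eV = 1.602176634 × 10^-19 J.
First convert: E = 1.115 meV = 1.7864 × 10^-22 J.
For a photon p = E/c, so p = 5.959 × 10^-31 kg·m/s.
So p ≈ 5.96 × 10^-31 kg·m/s.

5.96 × 10^-31 kg·m/s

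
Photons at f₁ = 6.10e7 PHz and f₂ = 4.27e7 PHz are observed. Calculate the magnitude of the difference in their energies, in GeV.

0.0757 GeV

Using E = hf: E₁ = 4.042e-11 J, E₂ = 2.829e-11 J.
|ΔE| = |4.042e-11 − 2.829e-11| = 1.21e-11 J = 0.0757 GeV.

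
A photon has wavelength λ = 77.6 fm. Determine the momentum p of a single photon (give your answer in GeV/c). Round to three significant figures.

0.0160 GeV/c

Take h = 6.62607015e-34 J·s, c = 2.99792458e8 m/s, 1 eV = 1.602176634e-19 J.
First convert: λ = 77.6 fm = 7.76e-14 m.
The photon relation is p = h/λ, giving p = 8.539e-21 kg·m/s.
Converting to GeV/c: p = 0.01598 GeV/c ≈ 0.0160 GeV/c.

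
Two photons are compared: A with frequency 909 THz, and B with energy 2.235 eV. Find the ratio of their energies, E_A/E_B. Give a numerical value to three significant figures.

1.68

E_A = 6.023e-19 J (from frequency = 909 THz, via E = hf).
E_B = 3.581e-19 J (from energy = 2.235 eV, via E given directly).
Ratio = 6.023e-19 / 3.581e-19 = 1.68.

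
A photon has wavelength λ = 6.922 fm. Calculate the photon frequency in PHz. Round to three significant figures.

(c = 2.99792458 × 10^8 m/s.)
In SI units: λ = 6.922 fm = 6.922 × 10^-15 m.
Apply f = c/λ: f = 4.331 × 10^22 Hz.
Converting to PHz: f = 4.331 × 10^7 PHz ≈ 4.33 × 10^7 PHz.

4.33 × 10^7 PHz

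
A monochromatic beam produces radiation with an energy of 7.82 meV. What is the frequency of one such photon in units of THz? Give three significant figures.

Use h = 6.62607015 × 10^-34 J·s, 1 eV = 1.602176634 × 10^-19 J.
Convert to SI: E = 7.82 meV = 1.2529 × 10^-21 J.
Since f = E/h for a photon, f = 1.891 × 10^12 Hz.
Converting to THz: f = 1.891 THz ≈ 1.89 THz.

1.89 THz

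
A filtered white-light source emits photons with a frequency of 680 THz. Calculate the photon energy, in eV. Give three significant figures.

First convert: f = 680 THz = 6.8 × 10^14 Hz.
For a photon E = hf, so E = 4.506 × 10^-19 J.
Converting to eV: E = 2.812 eV ≈ 2.81 eV.

2.81 eV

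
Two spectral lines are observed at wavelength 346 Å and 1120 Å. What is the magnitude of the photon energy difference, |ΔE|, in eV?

24.8 eV

Using E = hc/λ: E₁ = 5.741e-18 J, E₂ = 1.774e-18 J.
|ΔE| = |5.741e-18 − 1.774e-18| = 3.97e-18 J = 24.8 eV.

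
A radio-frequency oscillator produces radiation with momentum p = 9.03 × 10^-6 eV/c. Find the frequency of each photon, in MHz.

First convert: p = 9.03 × 10^-6 eV/c = 4.8259 × 10^-33 kg·m/s.
For a photon f = pc/h, so f = 2.183 × 10^9 Hz.
Converting to MHz: f = 2183 MHz ≈ 2180 MHz.

2180 MHz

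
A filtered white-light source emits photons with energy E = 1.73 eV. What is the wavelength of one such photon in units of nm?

717 nm

Take h = 6.62607015·10^-34 J·s, c = 2.99792458·10^8 m/s, 1 eV = 1.602176634·10^-19 J.
Convert to SI: E = 1.73 eV = 2.7718·10^-19 J.
Since λ = hc/E for a photon, λ = 7.167·10^-7 m.
Converting to nm: λ = 716.7 nm ≈ 717 nm.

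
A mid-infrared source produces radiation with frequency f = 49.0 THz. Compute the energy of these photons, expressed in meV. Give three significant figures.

Take h = 6.62607015·10^-34 J·s, 1 eV = 1.602176634·10^-19 J.
In SI units: f = 49.0 THz = 4.90·10^13 Hz.
For a photon E = hf, so E = 3.247·10^-20 J.
Converting to meV: E = 202.6 meV ≈ 203 meV.

203 meV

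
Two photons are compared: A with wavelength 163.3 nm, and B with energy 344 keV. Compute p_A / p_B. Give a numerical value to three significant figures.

2.21e-5

p_A = 4.058e-27 kg·m/s (from wavelength = 163.3 nm, via p = h/λ).
p_B = 1.838e-22 kg·m/s (from energy = 344 keV, via p = E/c).
Ratio = 4.058e-27 / 1.838e-22 = 2.21e-5.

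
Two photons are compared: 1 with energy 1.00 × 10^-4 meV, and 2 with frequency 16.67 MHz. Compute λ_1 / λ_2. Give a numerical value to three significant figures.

λ_1 = 12.40 m (from energy = 1.00 × 10^-4 meV, via λ = hc/E).
λ_2 = 17.98 m (from frequency = 16.67 MHz, via λ = c/f).
Ratio = 12.40 / 17.98 = 0.689.

0.689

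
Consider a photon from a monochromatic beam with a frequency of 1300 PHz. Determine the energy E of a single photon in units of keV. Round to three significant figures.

5.38 keV

Use h = 6.62607015 × 10^-34 J·s, 1 eV = 1.602176634 × 10^-19 J.
Convert to SI: f = 1300 PHz = 1.3 × 10^18 Hz.
For a photon E = hf, so E = 8.614 × 10^-16 J.
Converting to keV: E = 5.376 keV ≈ 5.38 keV.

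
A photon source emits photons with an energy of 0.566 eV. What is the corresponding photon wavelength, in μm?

Use h = 6.62607015e-34 J·s, c = 2.99792458e8 m/s, 1 eV = 1.602176634e-19 J.
First convert: E = 0.566 eV = 9.0683e-20 J.
The photon relation is λ = hc/E, giving λ = 2.191e-6 m.
Converting to μm: λ = 2.191 μm ≈ 2.19 μm.

2.19 μm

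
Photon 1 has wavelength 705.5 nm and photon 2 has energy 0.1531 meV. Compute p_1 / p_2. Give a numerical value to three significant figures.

1.15e4

p_1 = 9.392e-28 kg·m/s (from wavelength = 705.5 nm, via p = h/λ).
p_2 = 8.182e-32 kg·m/s (from energy = 0.1531 meV, via p = E/c).
Ratio = 9.392e-28 / 8.182e-32 = 1.15e4.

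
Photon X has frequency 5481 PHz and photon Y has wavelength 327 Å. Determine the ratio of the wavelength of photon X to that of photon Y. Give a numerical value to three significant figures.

1.67·10^-3

λ_X = 5.470·10^-11 m (from frequency = 5481 PHz, via λ = c/f).
λ_Y = 3.270·10^-8 m (from wavelength = 327 Å, via λ given directly).
Ratio = 5.470·10^-11 / 3.270·10^-8 = 1.67·10^-3.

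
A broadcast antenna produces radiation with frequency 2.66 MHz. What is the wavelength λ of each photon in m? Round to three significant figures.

(c = 2.99792458 × 10^8 m/s.)
Convert to SI: f = 2.66 MHz = 2.66 × 10^6 Hz.
For a photon λ = c/f, so λ = 112.7 m.
So λ ≈ 113 m.

113 m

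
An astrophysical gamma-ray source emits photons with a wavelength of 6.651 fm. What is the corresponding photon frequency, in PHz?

Take c = 2.99792458 × 10^8 m/s.
In SI units: λ = 6.651 fm = 6.651 × 10^-15 m.
Apply f = c/λ: f = 4.507 × 10^22 Hz.
Converting to PHz: f = 4.507 × 10^7 PHz ≈ 4.51 × 10^7 PHz.

4.51 × 10^7 PHz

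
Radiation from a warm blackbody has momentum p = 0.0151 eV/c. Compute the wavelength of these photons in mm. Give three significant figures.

0.0821 mm

Convert to SI: p = 0.0151 eV/c = 8.0699 × 10^-30 kg·m/s.
Apply λ = h/p: λ = 8.211 × 10^-5 m.
Converting to mm: λ = 0.08211 mm ≈ 0.0821 mm.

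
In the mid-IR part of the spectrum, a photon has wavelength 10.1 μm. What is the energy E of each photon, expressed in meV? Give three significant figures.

Take h = 6.62607015·10^-34 J·s, c = 2.99792458·10^8 m/s, 1 eV = 1.602176634·10^-19 J.
Convert to SI: λ = 10.1 μm = 1.01·10^-5 m.
For a photon E = hc/λ, so E = 1.967·10^-20 J.
Converting to meV: E = 122.8 meV ≈ 123 meV.

123 meV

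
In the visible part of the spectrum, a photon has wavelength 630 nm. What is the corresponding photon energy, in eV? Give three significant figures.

Use h = 6.62607015 × 10^-34 J·s, c = 2.99792458 × 10^8 m/s, 1 eV = 1.602176634 × 10^-19 J.
Convert to SI: λ = 630 nm = 6.30 × 10^-7 m.
The photon relation is E = hc/λ, giving E = 3.153 × 10^-19 J.
Converting to eV: E = 1.968 eV ≈ 1.97 eV.

1.97 eV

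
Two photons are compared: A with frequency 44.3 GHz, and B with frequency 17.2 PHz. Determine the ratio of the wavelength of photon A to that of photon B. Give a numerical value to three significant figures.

3.88·10^5

λ_A = 0.006767 m (from frequency = 44.3 GHz, via λ = c/f).
λ_B = 1.743·10^-8 m (from frequency = 17.2 PHz, via λ = c/f).
Ratio = 0.006767 / 1.743·10^-8 = 3.88·10^5.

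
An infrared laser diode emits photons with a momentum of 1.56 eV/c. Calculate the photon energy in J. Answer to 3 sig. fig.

In SI units: p = 1.56 eV/c = 8.3371e-28 kg·m/s.
Apply E = pc: E = 2.499e-19 J.
So E ≈ 2.50e-19 J.

2.50e-19 J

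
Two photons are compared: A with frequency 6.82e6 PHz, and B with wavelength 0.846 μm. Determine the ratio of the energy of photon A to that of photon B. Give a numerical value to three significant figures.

E_A = 4.519e-12 J (from frequency = 6.82e6 PHz, via E = hf).
E_B = 2.348e-19 J (from wavelength = 0.846 μm, via E = hc/λ).
Ratio = 4.519e-12 / 2.348e-19 = 1.92e7.

1.92e7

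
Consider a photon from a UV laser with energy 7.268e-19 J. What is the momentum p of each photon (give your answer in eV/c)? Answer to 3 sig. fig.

(c = 2.99792458e8 m/s, 1 eV = 1.602176634e-19 J.)
The photon relation is p = E/c, giving p = 2.424e-27 kg·m/s.
Converting to eV/c: p = 4.536 eV/c ≈ 4.54 eV/c.

4.54 eV/c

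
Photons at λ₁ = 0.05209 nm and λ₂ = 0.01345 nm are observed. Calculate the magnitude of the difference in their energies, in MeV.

0.0684 MeV

Using E = hc/λ: E₁ = 3.8135 × 10^-15 J, E₂ = 1.4769 × 10^-14 J.
|ΔE| = |3.8135 × 10^-15 − 1.4769 × 10^-14| = 1.10 × 10^-14 J = 0.0684 MeV.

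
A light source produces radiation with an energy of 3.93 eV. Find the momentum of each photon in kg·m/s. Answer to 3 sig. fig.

(c = 2.99792458e8 m/s, 1 eV = 1.602176634e-19 J.)
First convert: E = 3.93 eV = 6.2966e-19 J.
The photon relation is p = E/c, giving p = 2.100e-27 kg·m/s.
So p ≈ 2.10e-27 kg·m/s.

2.10e-27 kg·m/s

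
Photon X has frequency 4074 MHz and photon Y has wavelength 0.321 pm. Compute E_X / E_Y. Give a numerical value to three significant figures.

E_X = 2.699e-24 J (from frequency = 4074 MHz, via E = hf).
E_Y = 6.188e-13 J (from wavelength = 0.321 pm, via E = hc/λ).
Ratio = 2.699e-24 / 6.188e-13 = 4.36e-12.

4.36e-12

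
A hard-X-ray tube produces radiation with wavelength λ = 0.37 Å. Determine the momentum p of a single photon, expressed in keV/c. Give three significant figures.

Use h = 6.62607015e-34 J·s, c = 2.99792458e8 m/s, 1 eV = 1.602176634e-19 J.
Convert to SI: λ = 0.37 Å = 3.7e-11 m.
The photon relation is p = h/λ, giving p = 1.791e-23 kg·m/s.
Converting to keV/c: p = 33.51 keV/c ≈ 33.5 keV/c.

33.5 keV/c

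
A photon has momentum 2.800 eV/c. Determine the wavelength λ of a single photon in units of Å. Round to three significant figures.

(h = 6.62607015e-34 J·s, c = 2.99792458e8 m/s, 1 eV = 1.602176634e-19 J.)
In SI units: p = 2.800 eV/c = 1.4964e-27 kg·m/s.
Since λ = h/p for a photon, λ = 4.428e-7 m.
Converting to Å: λ = 4428 Å ≈ 4430 Å.

4430 Å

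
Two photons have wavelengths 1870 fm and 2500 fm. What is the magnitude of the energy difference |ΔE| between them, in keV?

167 keV

Using E = hc/λ: E₁ = 1.062·10^-13 J, E₂ = 7.946·10^-14 J.
|ΔE| = |1.062·10^-13 − 7.946·10^-14| = 2.68·10^-14 J = 167 keV.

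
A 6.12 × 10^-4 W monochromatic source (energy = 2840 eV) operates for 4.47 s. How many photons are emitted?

Total energy: E_total = P·t = 6.12 × 10^-4 × 4.47 = 0.002736 J.
Per-photon energy: E = 4.550 × 10^-16 J.
N = E_total / E_photon = 6.01 × 10^12.

6.01 × 10^12 photons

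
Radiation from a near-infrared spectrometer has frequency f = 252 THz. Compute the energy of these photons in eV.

1.04 eV

First convert: f = 252 THz = 2.52 × 10^14 Hz.
Since E = hf for a photon, E = 1.670 × 10^-19 J.
Converting to eV: E = 1.042 eV ≈ 1.04 eV.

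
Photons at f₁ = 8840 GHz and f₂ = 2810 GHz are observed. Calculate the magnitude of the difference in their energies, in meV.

Using E = hf: E₁ = 5.857e-21 J, E₂ = 1.862e-21 J.
|ΔE| = |5.857e-21 − 1.862e-21| = 4.00e-21 J = 24.9 meV.

24.9 meV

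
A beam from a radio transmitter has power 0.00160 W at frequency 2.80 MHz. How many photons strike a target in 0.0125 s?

1.08 × 10^22 photons

Total energy: E_total = P·t = 0.00160 × 0.0125 = 2.000 × 10^-5 J.
Per-photon energy: E = 1.855 × 10^-27 J.
N = E_total / E_photon = 1.08 × 10^22.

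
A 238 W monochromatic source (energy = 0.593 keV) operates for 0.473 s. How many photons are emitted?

Total energy: E_total = P·t = 238 × 0.473 = 112.6 J.
Per-photon energy: E = 9.501·10^-17 J.
N = E_total / E_photon = 1.18·10^18.

1.18·10^18 photons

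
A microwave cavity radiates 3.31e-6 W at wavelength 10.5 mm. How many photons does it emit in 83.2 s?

Total energy: E_total = P·t = 3.31e-6 × 83.2 = 2.754e-4 J.
Per-photon energy: E = 1.892e-23 J.
N = E_total / E_photon = 1.46e19.

1.46e19 photons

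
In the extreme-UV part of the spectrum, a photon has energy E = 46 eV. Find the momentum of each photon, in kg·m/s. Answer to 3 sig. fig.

Use c = 2.99792458e8 m/s, 1 eV = 1.602176634e-19 J.
In SI units: E = 46 eV = 7.3700e-18 J.
For a photon p = E/c, so p = 2.458e-26 kg·m/s.
So p ≈ 2.46e-26 kg·m/s.

2.46e-26 kg·m/s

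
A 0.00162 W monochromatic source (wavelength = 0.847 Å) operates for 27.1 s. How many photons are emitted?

Total energy: E_total = P·t = 0.00162 × 27.1 = 0.04390 J.
Per-photon energy: E = 2.345·10^-15 J.
N = E_total / E_photon = 1.87·10^13.

1.87·10^13 photons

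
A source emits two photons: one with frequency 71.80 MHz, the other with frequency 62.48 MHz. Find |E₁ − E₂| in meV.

Using E = hf: E₁ = 4.7575e-26 J, E₂ = 4.1400e-26 J.
|ΔE| = |4.7575e-26 − 4.1400e-26| = 6.18e-27 J = 3.85e-5 meV.

3.85e-5 meV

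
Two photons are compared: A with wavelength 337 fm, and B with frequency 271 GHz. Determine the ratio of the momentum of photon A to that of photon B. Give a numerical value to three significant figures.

p_A = 1.966e-21 kg·m/s (from wavelength = 337 fm, via p = h/λ).
p_B = 5.990e-31 kg·m/s (from frequency = 271 GHz, via p = hf/c).
Ratio = 1.966e-21 / 5.990e-31 = 3.28e9.

3.28e9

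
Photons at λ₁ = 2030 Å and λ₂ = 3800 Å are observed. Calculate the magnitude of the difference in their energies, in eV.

2.84 eV

Using E = hc/λ: E₁ = 9.785 × 10^-19 J, E₂ = 5.227 × 10^-19 J.
|ΔE| = |9.785 × 10^-19 − 5.227 × 10^-19| = 4.56 × 10^-19 J = 2.84 eV.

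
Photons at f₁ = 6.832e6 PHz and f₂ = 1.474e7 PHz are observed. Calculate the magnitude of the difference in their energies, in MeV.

32.7 MeV

Using E = hf: E₁ = 4.5269e-12 J, E₂ = 9.7668e-12 J.
|ΔE| = |4.5269e-12 − 9.7668e-12| = 5.24e-12 J = 32.7 MeV.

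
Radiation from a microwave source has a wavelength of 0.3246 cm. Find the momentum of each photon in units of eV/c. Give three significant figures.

3.82 × 10^-4 eV/c

Convert to SI: λ = 0.3246 cm = 0.003246 m.
For a photon p = h/λ, so p = 2.041 × 10^-31 kg·m/s.
Converting to eV/c: p = 3.820 × 10^-4 eV/c ≈ 3.82 × 10^-4 eV/c.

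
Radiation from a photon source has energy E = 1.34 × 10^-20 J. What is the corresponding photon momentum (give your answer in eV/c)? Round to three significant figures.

0.0836 eV/c

Use c = 2.99792458 × 10^8 m/s, 1 eV = 1.602176634 × 10^-19 J.
The photon relation is p = E/c, giving p = 4.470 × 10^-29 kg·m/s.
Converting to eV/c: p = 0.08364 eV/c ≈ 0.0836 eV/c.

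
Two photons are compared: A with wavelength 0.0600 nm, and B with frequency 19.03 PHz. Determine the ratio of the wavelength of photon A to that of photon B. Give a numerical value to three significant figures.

λ_A = 6.000e-11 m (from wavelength = 0.0600 nm, via λ given directly).
λ_B = 1.575e-8 m (from frequency = 19.03 PHz, via λ = c/f).
Ratio = 6.000e-11 / 1.575e-8 = 3.81e-3.

3.81e-3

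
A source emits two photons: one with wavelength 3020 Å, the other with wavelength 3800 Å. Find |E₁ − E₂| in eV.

Using E = hc/λ: E₁ = 6.578 × 10^-19 J, E₂ = 5.227 × 10^-19 J.
|ΔE| = |6.578 × 10^-19 − 5.227 × 10^-19| = 1.35 × 10^-19 J = 0.843 eV.

0.843 eV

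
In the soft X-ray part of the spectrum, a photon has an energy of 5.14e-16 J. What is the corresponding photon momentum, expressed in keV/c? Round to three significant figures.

3.21 keV/c

(c = 2.99792458e8 m/s, 1 eV = 1.602176634e-19 J.)
Since p = E/c for a photon, p = 1.715e-24 kg·m/s.
Converting to keV/c: p = 3.208 keV/c ≈ 3.21 keV/c.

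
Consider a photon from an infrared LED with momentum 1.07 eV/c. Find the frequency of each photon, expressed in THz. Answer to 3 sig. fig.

(h = 6.62607015e-34 J·s, c = 2.99792458e8 m/s, 1 eV = 1.602176634e-19 J.)
Convert to SI: p = 1.07 eV/c = 5.7184e-28 kg·m/s.
Since f = pc/h for a photon, f = 2.587e14 Hz.
Converting to THz: f = 258.7 THz ≈ 259 THz.

259 THz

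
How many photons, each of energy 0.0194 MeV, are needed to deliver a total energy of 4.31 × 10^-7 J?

Per-photon energy: E = 3.108 × 10^-15 J (from energy = 0.0194 MeV).
N = E_total / E_photon = 4.31 × 10^-7 J / 3.108 × 10^-15 J = 1.39 × 10^8.

1.39 × 10^8 photons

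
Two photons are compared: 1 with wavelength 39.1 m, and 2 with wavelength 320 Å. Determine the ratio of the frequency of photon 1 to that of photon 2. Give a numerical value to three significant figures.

f_1 = 7.667 × 10^6 Hz (from wavelength = 39.1 m, via f = c/λ).
f_2 = 9.369 × 10^15 Hz (from wavelength = 320 Å, via f = c/λ).
Ratio = 7.667 × 10^6 / 9.369 × 10^15 = 8.18 × 10^-10.

8.18 × 10^-10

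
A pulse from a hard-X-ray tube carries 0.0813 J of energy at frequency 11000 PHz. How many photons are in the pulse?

Per-photon energy: E = 7.289·10^-15 J (from frequency = 11000 PHz).
N = E_total / E_photon = 0.0813 J / 7.289·10^-15 J = 1.12·10^13.

1.12·10^13 photons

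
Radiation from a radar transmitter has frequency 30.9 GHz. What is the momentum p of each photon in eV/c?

(h = 6.62607015 × 10^-34 J·s, c = 2.99792458 × 10^8 m/s, 1 eV = 1.602176634 × 10^-19 J.)
Convert to SI: f = 30.9 GHz = 3.09 × 10^10 Hz.
For a photon p = hf/c, so p = 6.830 × 10^-32 kg·m/s.
Converting to eV/c: p = 1.278 × 10^-4 eV/c ≈ 1.28 × 10^-4 eV/c.

1.28 × 10^-4 eV/c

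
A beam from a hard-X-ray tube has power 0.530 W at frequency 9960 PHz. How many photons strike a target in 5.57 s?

Total energy: E_total = P·t = 0.530 × 5.57 = 2.952 J.
Per-photon energy: E = 6.600 × 10^-15 J.
N = E_total / E_photon = 4.47 × 10^14.

4.47 × 10^14 photons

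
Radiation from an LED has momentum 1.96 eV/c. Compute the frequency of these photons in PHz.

Convert to SI: p = 1.96 eV/c = 1.0475 × 10^-27 kg·m/s.
For a photon f = pc/h, so f = 4.739 × 10^14 Hz.
Converting to PHz: f = 0.4739 PHz ≈ 0.474 PHz.

0.474 PHz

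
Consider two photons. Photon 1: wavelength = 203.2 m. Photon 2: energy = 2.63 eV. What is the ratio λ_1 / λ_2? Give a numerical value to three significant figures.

λ_1 = 203.2 m (from wavelength = 203.2 m, via λ given directly).
λ_2 = 4.714e-7 m (from energy = 2.63 eV, via λ = hc/E).
Ratio = 203.2 / 4.714e-7 = 4.31e8.

4.31e8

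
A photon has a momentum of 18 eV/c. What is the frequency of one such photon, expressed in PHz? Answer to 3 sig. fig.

Use h = 6.62607015·10^-34 J·s, c = 2.99792458·10^8 m/s, 1 eV = 1.602176634·10^-19 J.
First convert: p = 18 eV/c = 9.6197·10^-27 kg·m/s.
For a photon f = pc/h, so f = 4.352·10^15 Hz.
Converting to PHz: f = 4.352 PHz ≈ 4.35 PHz.

4.35 PHz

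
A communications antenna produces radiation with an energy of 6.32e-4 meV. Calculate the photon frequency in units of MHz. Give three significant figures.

153 MHz

(h = 6.62607015e-34 J·s, 1 eV = 1.602176634e-19 J.)
Convert to SI: E = 6.32e-4 meV = 1.0126e-25 J.
For a photon f = E/h, so f = 1.528e8 Hz.
Converting to MHz: f = 152.8 MHz ≈ 153 MHz.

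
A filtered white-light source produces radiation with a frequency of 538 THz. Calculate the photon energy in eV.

Convert to SI: f = 538 THz = 5.38 × 10^14 Hz.
Since E = hf for a photon, E = 3.565 × 10^-19 J.
Converting to eV: E = 2.225 eV ≈ 2.22 eV.

2.22 eV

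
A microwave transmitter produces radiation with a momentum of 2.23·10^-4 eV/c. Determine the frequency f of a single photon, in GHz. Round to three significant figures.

53.9 GHz

(h = 6.62607015·10^-34 J·s, c = 2.99792458·10^8 m/s, 1 eV = 1.602176634·10^-19 J.)
First convert: p = 2.23·10^-4 eV/c = 1.1918·10^-31 kg·m/s.
Since f = pc/h for a photon, f = 5.392·10^10 Hz.
Converting to GHz: f = 53.92 GHz ≈ 53.9 GHz.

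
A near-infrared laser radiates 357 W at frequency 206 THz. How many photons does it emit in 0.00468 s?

1.22e19 photons

Total energy: E_total = P·t = 357 × 0.00468 = 1.671 J.
Per-photon energy: E = 1.365e-19 J.
N = E_total / E_photon = 1.22e19.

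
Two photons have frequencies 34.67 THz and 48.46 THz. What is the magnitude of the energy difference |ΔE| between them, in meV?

57.0 meV

Using E = hf: E₁ = 2.2973·10^-20 J, E₂ = 3.2110·10^-20 J.
|ΔE| = |2.2973·10^-20 − 3.2110·10^-20| = 9.14·10^-21 J = 57.0 meV.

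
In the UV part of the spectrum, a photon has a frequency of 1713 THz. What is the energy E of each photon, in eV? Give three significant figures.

Use h = 6.62607015e-34 J·s, 1 eV = 1.602176634e-19 J.
Convert to SI: f = 1713 THz = 1.713e15 Hz.
Since E = hf for a photon, E = 1.135e-18 J.
Converting to eV: E = 7.084 eV ≈ 7.08 eV.

7.08 eV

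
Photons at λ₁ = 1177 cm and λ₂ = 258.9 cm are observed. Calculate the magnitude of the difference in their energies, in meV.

3.74e-4 meV

Using E = hc/λ: E₁ = 1.6877e-26 J, E₂ = 7.6726e-26 J.
|ΔE| = |1.6877e-26 − 7.6726e-26| = 5.98e-26 J = 3.74e-4 meV.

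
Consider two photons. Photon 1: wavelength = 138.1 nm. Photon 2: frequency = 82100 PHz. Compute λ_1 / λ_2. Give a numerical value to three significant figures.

3.78·10^4

λ_1 = 1.381·10^-7 m (from wavelength = 138.1 nm, via λ given directly).
λ_2 = 3.652·10^-12 m (from frequency = 82100 PHz, via λ = c/f).
Ratio = 1.381·10^-7 / 3.652·10^-12 = 3.78·10^4.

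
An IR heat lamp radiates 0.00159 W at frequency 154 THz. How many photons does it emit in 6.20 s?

Total energy: E_total = P·t = 0.00159 × 6.20 = 0.009858 J.
Per-photon energy: E = 1.020·10^-19 J.
N = E_total / E_photon = 9.66·10^16.

9.66·10^16 photons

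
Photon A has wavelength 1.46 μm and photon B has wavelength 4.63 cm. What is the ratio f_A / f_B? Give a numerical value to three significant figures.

3.17 × 10^4

f_A = 2.053 × 10^14 Hz (from wavelength = 1.46 μm, via f = c/λ).
f_B = 6.475 × 10^9 Hz (from wavelength = 4.63 cm, via f = c/λ).
Ratio = 2.053 × 10^14 / 6.475 × 10^9 = 3.17 × 10^4.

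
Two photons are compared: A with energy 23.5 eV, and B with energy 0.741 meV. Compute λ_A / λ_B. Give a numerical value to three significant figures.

λ_A = 5.276·10^-8 m (from energy = 23.5 eV, via λ = hc/E).
λ_B = 0.001673 m (from energy = 0.741 meV, via λ = hc/E).
Ratio = 5.276·10^-8 / 0.001673 = 3.15·10^-5.

3.15·10^-5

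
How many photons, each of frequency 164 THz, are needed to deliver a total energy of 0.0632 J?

Per-photon energy: E = 1.087e-19 J (from frequency = 164 THz).
N = E_total / E_photon = 0.0632 J / 1.087e-19 J = 5.82e17.

5.82e17 photons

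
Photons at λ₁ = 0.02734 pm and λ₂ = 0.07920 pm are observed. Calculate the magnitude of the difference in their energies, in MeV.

29.7 MeV

Using E = hc/λ: E₁ = 7.2657·10^-12 J, E₂ = 2.5081·10^-12 J.
|ΔE| = |7.2657·10^-12 − 2.5081·10^-12| = 4.76·10^-12 J = 29.7 MeV.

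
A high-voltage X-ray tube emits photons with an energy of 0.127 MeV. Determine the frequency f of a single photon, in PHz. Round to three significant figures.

3.07 × 10^4 PHz

Use h = 6.62607015 × 10^-34 J·s, 1 eV = 1.602176634 × 10^-19 J.
Convert to SI: E = 0.127 MeV = 2.0348 × 10^-14 J.
For a photon f = E/h, so f = 3.071 × 10^19 Hz.
Converting to PHz: f = 30710 PHz ≈ 3.07 × 10^4 PHz.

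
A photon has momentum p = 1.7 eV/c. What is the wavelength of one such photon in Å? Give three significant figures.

Take h = 6.62607015e-34 J·s, c = 2.99792458e8 m/s, 1 eV = 1.602176634e-19 J.
First convert: p = 1.7 eV/c = 9.0853e-28 kg·m/s.
The photon relation is λ = h/p, giving λ = 7.293e-7 m.
Converting to Å: λ = 7293 Å ≈ 7290 Å.

7290 Å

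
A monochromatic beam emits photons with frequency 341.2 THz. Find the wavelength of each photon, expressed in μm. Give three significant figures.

0.879 μm

In SI units: f = 341.2 THz = 3.412 × 10^14 Hz.
For a photon λ = c/f, so λ = 8.786 × 10^-7 m.
Converting to μm: λ = 0.8786 μm ≈ 0.879 μm.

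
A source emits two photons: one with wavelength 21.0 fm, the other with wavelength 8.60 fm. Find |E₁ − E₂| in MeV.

85.1 MeV

Using E = hc/λ: E₁ = 9.459·10^-12 J, E₂ = 2.310·10^-11 J.
|ΔE| = |9.459·10^-12 − 2.310·10^-11| = 1.36·10^-11 J = 85.1 MeV.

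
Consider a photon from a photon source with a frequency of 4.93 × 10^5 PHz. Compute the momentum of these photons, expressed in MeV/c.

2.04 MeV/c

Take h = 6.62607015 × 10^-34 J·s, c = 2.99792458 × 10^8 m/s, 1 eV = 1.602176634 × 10^-19 J.
In SI units: f = 4.93 × 10^5 PHz = 4.93 × 10^20 Hz.
For a photon p = hf/c, so p = 1.090 × 10^-21 kg·m/s.
Converting to MeV/c: p = 2.039 MeV/c ≈ 2.04 MeV/c.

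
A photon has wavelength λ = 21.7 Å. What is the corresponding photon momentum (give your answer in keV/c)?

0.571 keV/c

Convert to SI: λ = 21.7 Å = 2.17e-9 m.
Since p = h/λ for a photon, p = 3.053e-25 kg·m/s.
Converting to keV/c: p = 0.5714 keV/c ≈ 0.571 keV/c.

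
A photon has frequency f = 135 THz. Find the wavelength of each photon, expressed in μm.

2.22 μm

Convert to SI: f = 135 THz = 1.35 × 10^14 Hz.
Since λ = c/f for a photon, λ = 2.221 × 10^-6 m.
Converting to μm: λ = 2.221 μm ≈ 2.22 μm.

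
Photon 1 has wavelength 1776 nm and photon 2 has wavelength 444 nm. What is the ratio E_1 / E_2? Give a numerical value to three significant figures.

0.250

E_1 = 1.118e-19 J (from wavelength = 1776 nm, via E = hc/λ).
E_2 = 4.474e-19 J (from wavelength = 444 nm, via E = hc/λ).
Ratio = 1.118e-19 / 4.474e-19 = 0.250.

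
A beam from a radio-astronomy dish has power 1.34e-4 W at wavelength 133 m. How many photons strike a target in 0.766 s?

Total energy: E_total = P·t = 1.34e-4 × 0.766 = 1.026e-4 J.
Per-photon energy: E = 1.494e-27 J.
N = E_total / E_photon = 6.87e22.

6.87e22 photons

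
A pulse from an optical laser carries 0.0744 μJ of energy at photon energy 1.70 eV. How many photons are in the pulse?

2.73 × 10^11 photons

Per-photon energy: E = 2.724 × 10^-19 J (from energy = 1.70 eV).
N = E_total / E_photon = 7.44 × 10^-8 J / 2.724 × 10^-19 J = 2.73 × 10^11.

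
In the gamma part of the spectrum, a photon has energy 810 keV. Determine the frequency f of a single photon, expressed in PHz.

1.96 × 10^5 PHz

Use h = 6.62607015 × 10^-34 J·s, 1 eV = 1.602176634 × 10^-19 J.
In SI units: E = 810 keV = 1.2978 × 10^-13 J.
The photon relation is f = E/h, giving f = 1.959 × 10^20 Hz.
Converting to PHz: f = 195900 PHz ≈ 1.96 × 10^5 PHz.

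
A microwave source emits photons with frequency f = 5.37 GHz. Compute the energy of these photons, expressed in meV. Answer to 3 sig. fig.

0.0222 meV

First convert: f = 5.37 GHz = 5.37e9 Hz.
Since E = hf for a photon, E = 3.558e-24 J.
Converting to meV: E = 0.02221 meV ≈ 0.0222 meV.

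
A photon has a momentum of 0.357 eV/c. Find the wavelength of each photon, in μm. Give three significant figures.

3.47 μm

In SI units: p = 0.357 eV/c = 1.9079·10^-28 kg·m/s.
Apply λ = h/p: λ = 3.473·10^-6 m.
Converting to μm: λ = 3.473 μm ≈ 3.47 μm.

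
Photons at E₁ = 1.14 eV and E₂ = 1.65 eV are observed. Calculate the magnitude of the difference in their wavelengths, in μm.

0.336 μm

Using λ = hc/E: λ₁ = 1.088 × 10^-6 m, λ₂ = 7.514 × 10^-7 m.
|Δλ| = |1.088 × 10^-6 − 7.514 × 10^-7| = 3.36 × 10^-7 m = 0.336 μm.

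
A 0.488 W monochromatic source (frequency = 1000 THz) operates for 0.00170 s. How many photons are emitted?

1.25e15 photons

Total energy: E_total = P·t = 0.488 × 0.00170 = 8.296e-4 J.
Per-photon energy: E = 6.626e-19 J.
N = E_total / E_photon = 1.25e15.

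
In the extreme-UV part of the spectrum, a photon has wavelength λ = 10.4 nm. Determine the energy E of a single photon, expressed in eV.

Take h = 6.62607015 × 10^-34 J·s, c = 2.99792458 × 10^8 m/s, 1 eV = 1.602176634 × 10^-19 J.
Convert to SI: λ = 10.4 nm = 1.04 × 10^-8 m.
The photon relation is E = hc/λ, giving E = 1.910 × 10^-17 J.
Converting to eV: E = 119.2 eV ≈ 119 eV.

119 eV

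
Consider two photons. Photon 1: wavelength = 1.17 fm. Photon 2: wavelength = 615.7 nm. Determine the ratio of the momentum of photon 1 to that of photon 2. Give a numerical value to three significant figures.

p_1 = 5.663e-19 kg·m/s (from wavelength = 1.17 fm, via p = h/λ).
p_2 = 1.076e-27 kg·m/s (from wavelength = 615.7 nm, via p = h/λ).
Ratio = 5.663e-19 / 1.076e-27 = 5.26e8.

5.26e8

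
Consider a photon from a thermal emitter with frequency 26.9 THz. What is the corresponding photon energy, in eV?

(h = 6.62607015 × 10^-34 J·s, 1 eV = 1.602176634 × 10^-19 J.)
Convert to SI: f = 26.9 THz = 2.69 × 10^13 Hz.
Apply E = hf: E = 1.782 × 10^-20 J.
Converting to eV: E = 0.1112 eV ≈ 0.111 eV.

0.111 eV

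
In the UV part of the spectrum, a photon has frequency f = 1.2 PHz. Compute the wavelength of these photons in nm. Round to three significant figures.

250 nm

(c = 2.99792458e8 m/s.)
First convert: f = 1.2 PHz = 1.2e15 Hz.
Since λ = c/f for a photon, λ = 2.498e-7 m.
Converting to nm: λ = 249.8 nm ≈ 250 nm.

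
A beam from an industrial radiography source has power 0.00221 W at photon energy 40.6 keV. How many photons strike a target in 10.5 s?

Total energy: E_total = P·t = 0.00221 × 10.5 = 0.02321 J.
Per-photon energy: E = 6.505e-15 J.
N = E_total / E_photon = 3.57e12.

3.57e12 photons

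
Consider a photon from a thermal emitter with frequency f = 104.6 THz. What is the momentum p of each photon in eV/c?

0.433 eV/c

Use h = 6.62607015 × 10^-34 J·s, c = 2.99792458 × 10^8 m/s, 1 eV = 1.602176634 × 10^-19 J.
In SI units: f = 104.6 THz = 1.046 × 10^14 Hz.
For a photon p = hf/c, so p = 2.312 × 10^-28 kg·m/s.
Converting to eV/c: p = 0.4326 eV/c ≈ 0.433 eV/c.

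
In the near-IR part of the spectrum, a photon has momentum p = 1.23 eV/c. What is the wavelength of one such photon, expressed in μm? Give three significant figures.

1.01 μm

Take h = 6.62607015 × 10^-34 J·s, c = 2.99792458 × 10^8 m/s, 1 eV = 1.602176634 × 10^-19 J.
First convert: p = 1.23 eV/c = 6.5735 × 10^-28 kg·m/s.
For a photon λ = h/p, so λ = 1.008 × 10^-6 m.
Converting to μm: λ = 1.008 μm ≈ 1.01 μm.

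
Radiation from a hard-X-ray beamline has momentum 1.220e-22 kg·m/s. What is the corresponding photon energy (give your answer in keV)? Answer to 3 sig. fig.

Apply E = pc: E = 3.657e-14 J.
Converting to keV: E = 228.3 keV ≈ 228 keV.

228 keV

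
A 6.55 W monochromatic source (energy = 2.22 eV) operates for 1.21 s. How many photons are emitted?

Total energy: E_total = P·t = 6.55 × 1.21 = 7.925 J.
Per-photon energy: E = 3.557 × 10^-19 J.
N = E_total / E_photon = 2.23 × 10^19.

2.23 × 10^19 photons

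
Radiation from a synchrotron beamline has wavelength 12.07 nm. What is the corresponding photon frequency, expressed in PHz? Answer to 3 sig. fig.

24.8 PHz

Use c = 2.99792458e8 m/s.
First convert: λ = 12.07 nm = 1.207e-8 m.
Since f = c/λ for a photon, f = 2.484e16 Hz.
Converting to PHz: f = 24.84 PHz ≈ 24.8 PHz.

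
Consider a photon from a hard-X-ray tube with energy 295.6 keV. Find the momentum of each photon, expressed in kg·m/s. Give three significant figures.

1.58e-22 kg·m/s

Take c = 2.99792458e8 m/s, 1 eV = 1.602176634e-19 J.
First convert: E = 295.6 keV = 4.7360e-14 J.
Apply p = E/c: p = 1.580e-22 kg·m/s.
So p ≈ 1.58e-22 kg·m/s.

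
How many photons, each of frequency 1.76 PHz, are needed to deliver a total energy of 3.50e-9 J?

Per-photon energy: E = 1.166e-18 J (from frequency = 1.76 PHz).
N = E_total / E_photon = 3.50e-9 J / 1.166e-18 J = 3.00e9.

3.00e9 photons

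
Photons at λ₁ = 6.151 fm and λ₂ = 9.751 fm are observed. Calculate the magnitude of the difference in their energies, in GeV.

0.0744 GeV

Using E = hc/λ: E₁ = 3.2295 × 10^-11 J, E₂ = 2.0372 × 10^-11 J.
|ΔE| = |3.2295 × 10^-11 − 2.0372 × 10^-11| = 1.19 × 10^-11 J = 0.0744 GeV.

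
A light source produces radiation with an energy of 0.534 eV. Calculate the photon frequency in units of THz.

129 THz

First convert: E = 0.534 eV = 8.5556·10^-20 J.
The photon relation is f = E/h, giving f = 1.291·10^14 Hz.
Converting to THz: f = 129.1 THz ≈ 129 THz.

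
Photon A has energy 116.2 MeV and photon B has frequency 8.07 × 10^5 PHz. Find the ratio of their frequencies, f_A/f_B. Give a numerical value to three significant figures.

34.8

f_A = 2.810 × 10^22 Hz (from energy = 116.2 MeV, via f = E/h).
f_B = 8.070 × 10^20 Hz (from frequency = 8.07 × 10^5 PHz, via f given directly).
Ratio = 2.810 × 10^22 / 8.070 × 10^20 = 34.8.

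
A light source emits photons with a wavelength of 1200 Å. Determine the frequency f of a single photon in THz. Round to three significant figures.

2500 THz

In SI units: λ = 1200 Å = 1.2e-7 m.
Since f = c/λ for a photon, f = 2.498e15 Hz.
Converting to THz: f = 2498 THz ≈ 2500 THz.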